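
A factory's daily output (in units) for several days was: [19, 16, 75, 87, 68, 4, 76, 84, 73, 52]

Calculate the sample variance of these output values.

958.2667

Step 1: Compute the mean: (19 + 16 + 75 + 87 + 68 + 4 + 76 + 84 + 73 + 52) / 10 = 55.4
Step 2: Compute squared deviations from the mean:
  (19 - 55.4)^2 = 1324.96
  (16 - 55.4)^2 = 1552.36
  (75 - 55.4)^2 = 384.16
  (87 - 55.4)^2 = 998.56
  (68 - 55.4)^2 = 158.76
  (4 - 55.4)^2 = 2641.96
  (76 - 55.4)^2 = 424.36
  (84 - 55.4)^2 = 817.96
  (73 - 55.4)^2 = 309.76
  (52 - 55.4)^2 = 11.56
Step 3: Sum of squared deviations = 8624.4
Step 4: Sample variance = 8624.4 / 9 = 958.2667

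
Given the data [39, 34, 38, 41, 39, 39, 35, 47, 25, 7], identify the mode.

39

Step 1: Count the frequency of each value:
  7: appears 1 time(s)
  25: appears 1 time(s)
  34: appears 1 time(s)
  35: appears 1 time(s)
  38: appears 1 time(s)
  39: appears 3 time(s)
  41: appears 1 time(s)
  47: appears 1 time(s)
Step 2: The value 39 appears most frequently (3 times).
Step 3: Mode = 39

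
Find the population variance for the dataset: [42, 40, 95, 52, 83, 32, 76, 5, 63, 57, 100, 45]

697.9167

Step 1: Compute the mean: (42 + 40 + 95 + 52 + 83 + 32 + 76 + 5 + 63 + 57 + 100 + 45) / 12 = 57.5
Step 2: Compute squared deviations from the mean:
  (42 - 57.5)^2 = 240.25
  (40 - 57.5)^2 = 306.25
  (95 - 57.5)^2 = 1406.25
  (52 - 57.5)^2 = 30.25
  (83 - 57.5)^2 = 650.25
  (32 - 57.5)^2 = 650.25
  (76 - 57.5)^2 = 342.25
  (5 - 57.5)^2 = 2756.25
  (63 - 57.5)^2 = 30.25
  (57 - 57.5)^2 = 0.25
  (100 - 57.5)^2 = 1806.25
  (45 - 57.5)^2 = 156.25
Step 3: Sum of squared deviations = 8375
Step 4: Population variance = 8375 / 12 = 697.9167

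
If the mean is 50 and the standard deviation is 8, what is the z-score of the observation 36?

-1.75

Step 1: Recall the z-score formula: z = (x - mu) / sigma
Step 2: Substitute values: z = (36 - 50) / 8
Step 3: z = -14 / 8 = -1.75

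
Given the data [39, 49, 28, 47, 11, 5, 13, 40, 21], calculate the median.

28

Step 1: Sort the data in ascending order: [5, 11, 13, 21, 28, 39, 40, 47, 49]
Step 2: The number of values is n = 9.
Step 3: Since n is odd, the median is the middle value at position 5: 28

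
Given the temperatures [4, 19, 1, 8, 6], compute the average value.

7.6

Step 1: Sum all values: 4 + 19 + 1 + 8 + 6 = 38
Step 2: Count the number of values: n = 5
Step 3: Mean = sum / n = 38 / 5 = 7.6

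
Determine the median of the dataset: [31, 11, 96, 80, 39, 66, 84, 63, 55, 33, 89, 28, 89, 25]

59

Step 1: Sort the data in ascending order: [11, 25, 28, 31, 33, 39, 55, 63, 66, 80, 84, 89, 89, 96]
Step 2: The number of values is n = 14.
Step 3: Since n is even, the median is the average of positions 7 and 8:
  Median = (55 + 63) / 2 = 59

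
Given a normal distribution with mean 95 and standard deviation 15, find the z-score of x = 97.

0.1333

Step 1: Recall the z-score formula: z = (x - mu) / sigma
Step 2: Substitute values: z = (97 - 95) / 15
Step 3: z = 2 / 15 = 0.1333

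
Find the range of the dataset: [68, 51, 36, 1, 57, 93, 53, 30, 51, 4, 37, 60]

92

Step 1: Identify the maximum value: max = 93
Step 2: Identify the minimum value: min = 1
Step 3: Range = max - min = 93 - 1 = 92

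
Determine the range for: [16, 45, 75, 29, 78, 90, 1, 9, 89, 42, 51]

89

Step 1: Identify the maximum value: max = 90
Step 2: Identify the minimum value: min = 1
Step 3: Range = max - min = 90 - 1 = 89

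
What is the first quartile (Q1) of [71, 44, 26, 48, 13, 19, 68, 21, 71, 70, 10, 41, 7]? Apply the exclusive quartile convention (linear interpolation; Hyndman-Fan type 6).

16

Step 1: Sort the data: [7, 10, 13, 19, 21, 26, 41, 44, 48, 68, 70, 71, 71]
Step 2: n = 13
Step 3: Using the exclusive quartile method:
  Q1 = 16
  Q2 (median) = 41
  Q3 = 69
  IQR = Q3 - Q1 = 69 - 16 = 53
Step 4: Q1 = 16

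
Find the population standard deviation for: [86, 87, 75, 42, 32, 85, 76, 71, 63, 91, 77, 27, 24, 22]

25.0782

Step 1: Compute the mean: 61.2857
Step 2: Sum of squared deviations from the mean: 8804.8571
Step 3: Population variance = 8804.8571 / 14 = 628.9184
Step 4: Standard deviation = sqrt(628.9184) = 25.0782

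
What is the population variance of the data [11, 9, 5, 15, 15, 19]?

20.8889

Step 1: Compute the mean: (11 + 9 + 5 + 15 + 15 + 19) / 6 = 12.3333
Step 2: Compute squared deviations from the mean:
  (11 - 12.3333)^2 = 1.7778
  (9 - 12.3333)^2 = 11.1111
  (5 - 12.3333)^2 = 53.7778
  (15 - 12.3333)^2 = 7.1111
  (15 - 12.3333)^2 = 7.1111
  (19 - 12.3333)^2 = 44.4444
Step 3: Sum of squared deviations = 125.3333
Step 4: Population variance = 125.3333 / 6 = 20.8889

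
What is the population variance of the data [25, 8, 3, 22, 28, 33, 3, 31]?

137.3594

Step 1: Compute the mean: (25 + 8 + 3 + 22 + 28 + 33 + 3 + 31) / 8 = 19.125
Step 2: Compute squared deviations from the mean:
  (25 - 19.125)^2 = 34.5156
  (8 - 19.125)^2 = 123.7656
  (3 - 19.125)^2 = 260.0156
  (22 - 19.125)^2 = 8.2656
  (28 - 19.125)^2 = 78.7656
  (33 - 19.125)^2 = 192.5156
  (3 - 19.125)^2 = 260.0156
  (31 - 19.125)^2 = 141.0156
Step 3: Sum of squared deviations = 1098.875
Step 4: Population variance = 1098.875 / 8 = 137.3594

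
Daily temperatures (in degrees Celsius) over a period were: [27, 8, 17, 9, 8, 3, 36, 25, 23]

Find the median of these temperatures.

17

Step 1: Sort the data in ascending order: [3, 8, 8, 9, 17, 23, 25, 27, 36]
Step 2: The number of values is n = 9.
Step 3: Since n is odd, the median is the middle value at position 5: 17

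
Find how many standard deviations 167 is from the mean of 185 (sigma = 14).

-1.2857

Step 1: Recall the z-score formula: z = (x - mu) / sigma
Step 2: Substitute values: z = (167 - 185) / 14
Step 3: z = -18 / 14 = -1.2857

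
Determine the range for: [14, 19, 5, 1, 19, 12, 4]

18

Step 1: Identify the maximum value: max = 19
Step 2: Identify the minimum value: min = 1
Step 3: Range = max - min = 19 - 1 = 18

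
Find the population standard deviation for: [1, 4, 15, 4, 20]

7.3593

Step 1: Compute the mean: 8.8
Step 2: Sum of squared deviations from the mean: 270.8
Step 3: Population variance = 270.8 / 5 = 54.16
Step 4: Standard deviation = sqrt(54.16) = 7.3593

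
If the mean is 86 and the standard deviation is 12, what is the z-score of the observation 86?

0

Step 1: Recall the z-score formula: z = (x - mu) / sigma
Step 2: Substitute values: z = (86 - 86) / 12
Step 3: z = 0 / 12 = 0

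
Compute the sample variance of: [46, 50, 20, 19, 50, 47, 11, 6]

356.125

Step 1: Compute the mean: (46 + 50 + 20 + 19 + 50 + 47 + 11 + 6) / 8 = 31.125
Step 2: Compute squared deviations from the mean:
  (46 - 31.125)^2 = 221.2656
  (50 - 31.125)^2 = 356.2656
  (20 - 31.125)^2 = 123.7656
  (19 - 31.125)^2 = 147.0156
  (50 - 31.125)^2 = 356.2656
  (47 - 31.125)^2 = 252.0156
  (11 - 31.125)^2 = 405.0156
  (6 - 31.125)^2 = 631.2656
Step 3: Sum of squared deviations = 2492.875
Step 4: Sample variance = 2492.875 / 7 = 356.125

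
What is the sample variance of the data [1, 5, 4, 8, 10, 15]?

24.5667

Step 1: Compute the mean: (1 + 5 + 4 + 8 + 10 + 15) / 6 = 7.1667
Step 2: Compute squared deviations from the mean:
  (1 - 7.1667)^2 = 38.0278
  (5 - 7.1667)^2 = 4.6944
  (4 - 7.1667)^2 = 10.0278
  (8 - 7.1667)^2 = 0.6944
  (10 - 7.1667)^2 = 8.0278
  (15 - 7.1667)^2 = 61.3611
Step 3: Sum of squared deviations = 122.8333
Step 4: Sample variance = 122.8333 / 5 = 24.5667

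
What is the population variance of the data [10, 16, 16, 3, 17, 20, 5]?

36.2449

Step 1: Compute the mean: (10 + 16 + 16 + 3 + 17 + 20 + 5) / 7 = 12.4286
Step 2: Compute squared deviations from the mean:
  (10 - 12.4286)^2 = 5.898
  (16 - 12.4286)^2 = 12.7551
  (16 - 12.4286)^2 = 12.7551
  (3 - 12.4286)^2 = 88.898
  (17 - 12.4286)^2 = 20.898
  (20 - 12.4286)^2 = 57.3265
  (5 - 12.4286)^2 = 55.1837
Step 3: Sum of squared deviations = 253.7143
Step 4: Population variance = 253.7143 / 7 = 36.2449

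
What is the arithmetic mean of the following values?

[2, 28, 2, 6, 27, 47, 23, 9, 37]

20.1111

Step 1: Sum all values: 2 + 28 + 2 + 6 + 27 + 47 + 23 + 9 + 37 = 181
Step 2: Count the number of values: n = 9
Step 3: Mean = sum / n = 181 / 9 = 20.1111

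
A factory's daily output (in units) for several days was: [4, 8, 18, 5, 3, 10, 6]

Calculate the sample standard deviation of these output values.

5.1223

Step 1: Compute the mean: 7.7143
Step 2: Sum of squared deviations from the mean: 157.4286
Step 3: Sample variance = 157.4286 / 6 = 26.2381
Step 4: Standard deviation = sqrt(26.2381) = 5.1223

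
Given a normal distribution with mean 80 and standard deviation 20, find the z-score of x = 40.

-2

Step 1: Recall the z-score formula: z = (x - mu) / sigma
Step 2: Substitute values: z = (40 - 80) / 20
Step 3: z = -40 / 20 = -2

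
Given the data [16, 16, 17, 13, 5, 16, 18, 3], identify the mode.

16

Step 1: Count the frequency of each value:
  3: appears 1 time(s)
  5: appears 1 time(s)
  13: appears 1 time(s)
  16: appears 3 time(s)
  17: appears 1 time(s)
  18: appears 1 time(s)
Step 2: The value 16 appears most frequently (3 times).
Step 3: Mode = 16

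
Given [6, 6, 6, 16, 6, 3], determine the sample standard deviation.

4.4907

Step 1: Compute the mean: 7.1667
Step 2: Sum of squared deviations from the mean: 100.8333
Step 3: Sample variance = 100.8333 / 5 = 20.1667
Step 4: Standard deviation = sqrt(20.1667) = 4.4907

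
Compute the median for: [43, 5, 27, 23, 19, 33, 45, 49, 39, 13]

30

Step 1: Sort the data in ascending order: [5, 13, 19, 23, 27, 33, 39, 43, 45, 49]
Step 2: The number of values is n = 10.
Step 3: Since n is even, the median is the average of positions 5 and 6:
  Median = (27 + 33) / 2 = 30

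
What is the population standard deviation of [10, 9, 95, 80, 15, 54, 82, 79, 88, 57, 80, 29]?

31.1435

Step 1: Compute the mean: 56.5
Step 2: Sum of squared deviations from the mean: 11639
Step 3: Population variance = 11639 / 12 = 969.9167
Step 4: Standard deviation = sqrt(969.9167) = 31.1435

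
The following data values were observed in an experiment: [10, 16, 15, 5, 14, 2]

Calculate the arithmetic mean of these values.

10.3333

Step 1: Sum all values: 10 + 16 + 15 + 5 + 14 + 2 = 62
Step 2: Count the number of values: n = 6
Step 3: Mean = sum / n = 62 / 6 = 10.3333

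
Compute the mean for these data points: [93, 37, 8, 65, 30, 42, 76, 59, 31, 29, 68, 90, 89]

55.1538

Step 1: Sum all values: 93 + 37 + 8 + 65 + 30 + 42 + 76 + 59 + 31 + 29 + 68 + 90 + 89 = 717
Step 2: Count the number of values: n = 13
Step 3: Mean = sum / n = 717 / 13 = 55.1538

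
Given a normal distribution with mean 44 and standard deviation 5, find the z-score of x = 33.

-2.2

Step 1: Recall the z-score formula: z = (x - mu) / sigma
Step 2: Substitute values: z = (33 - 44) / 5
Step 3: z = -11 / 5 = -2.2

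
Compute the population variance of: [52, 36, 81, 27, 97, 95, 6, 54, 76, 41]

821.05

Step 1: Compute the mean: (52 + 36 + 81 + 27 + 97 + 95 + 6 + 54 + 76 + 41) / 10 = 56.5
Step 2: Compute squared deviations from the mean:
  (52 - 56.5)^2 = 20.25
  (36 - 56.5)^2 = 420.25
  (81 - 56.5)^2 = 600.25
  (27 - 56.5)^2 = 870.25
  (97 - 56.5)^2 = 1640.25
  (95 - 56.5)^2 = 1482.25
  (6 - 56.5)^2 = 2550.25
  (54 - 56.5)^2 = 6.25
  (76 - 56.5)^2 = 380.25
  (41 - 56.5)^2 = 240.25
Step 3: Sum of squared deviations = 8210.5
Step 4: Population variance = 8210.5 / 10 = 821.05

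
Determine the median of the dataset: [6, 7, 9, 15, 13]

9

Step 1: Sort the data in ascending order: [6, 7, 9, 13, 15]
Step 2: The number of values is n = 5.
Step 3: Since n is odd, the median is the middle value at position 3: 9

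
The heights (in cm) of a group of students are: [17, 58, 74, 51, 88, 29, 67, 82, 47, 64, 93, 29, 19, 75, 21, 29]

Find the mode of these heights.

29

Step 1: Count the frequency of each value:
  17: appears 1 time(s)
  19: appears 1 time(s)
  21: appears 1 time(s)
  29: appears 3 time(s)
  47: appears 1 time(s)
  51: appears 1 time(s)
  58: appears 1 time(s)
  64: appears 1 time(s)
  67: appears 1 time(s)
  74: appears 1 time(s)
  75: appears 1 time(s)
  82: appears 1 time(s)
  88: appears 1 time(s)
  93: appears 1 time(s)
Step 2: The value 29 appears most frequently (3 times).
Step 3: Mode = 29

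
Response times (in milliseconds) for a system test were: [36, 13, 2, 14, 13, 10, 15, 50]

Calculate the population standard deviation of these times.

14.7177

Step 1: Compute the mean: 19.125
Step 2: Sum of squared deviations from the mean: 1732.875
Step 3: Population variance = 1732.875 / 8 = 216.6094
Step 4: Standard deviation = sqrt(216.6094) = 14.7177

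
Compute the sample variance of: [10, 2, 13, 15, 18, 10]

30.2667

Step 1: Compute the mean: (10 + 2 + 13 + 15 + 18 + 10) / 6 = 11.3333
Step 2: Compute squared deviations from the mean:
  (10 - 11.3333)^2 = 1.7778
  (2 - 11.3333)^2 = 87.1111
  (13 - 11.3333)^2 = 2.7778
  (15 - 11.3333)^2 = 13.4444
  (18 - 11.3333)^2 = 44.4444
  (10 - 11.3333)^2 = 1.7778
Step 3: Sum of squared deviations = 151.3333
Step 4: Sample variance = 151.3333 / 5 = 30.2667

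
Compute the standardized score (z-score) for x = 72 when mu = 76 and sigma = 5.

-0.8

Step 1: Recall the z-score formula: z = (x - mu) / sigma
Step 2: Substitute values: z = (72 - 76) / 5
Step 3: z = -4 / 5 = -0.8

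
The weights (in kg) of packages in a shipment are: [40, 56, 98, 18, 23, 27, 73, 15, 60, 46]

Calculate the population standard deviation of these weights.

25.2951

Step 1: Compute the mean: 45.6
Step 2: Sum of squared deviations from the mean: 6398.4
Step 3: Population variance = 6398.4 / 10 = 639.84
Step 4: Standard deviation = sqrt(639.84) = 25.2951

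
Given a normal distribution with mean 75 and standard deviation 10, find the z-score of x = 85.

1

Step 1: Recall the z-score formula: z = (x - mu) / sigma
Step 2: Substitute values: z = (85 - 75) / 10
Step 3: z = 10 / 10 = 1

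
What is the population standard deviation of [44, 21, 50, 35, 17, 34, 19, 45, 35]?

11.3431

Step 1: Compute the mean: 33.3333
Step 2: Sum of squared deviations from the mean: 1158
Step 3: Population variance = 1158 / 9 = 128.6667
Step 4: Standard deviation = sqrt(128.6667) = 11.3431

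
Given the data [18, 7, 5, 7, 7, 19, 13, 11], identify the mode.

7

Step 1: Count the frequency of each value:
  5: appears 1 time(s)
  7: appears 3 time(s)
  11: appears 1 time(s)
  13: appears 1 time(s)
  18: appears 1 time(s)
  19: appears 1 time(s)
Step 2: The value 7 appears most frequently (3 times).
Step 3: Mode = 7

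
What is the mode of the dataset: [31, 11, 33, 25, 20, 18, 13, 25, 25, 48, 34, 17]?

25

Step 1: Count the frequency of each value:
  11: appears 1 time(s)
  13: appears 1 time(s)
  17: appears 1 time(s)
  18: appears 1 time(s)
  20: appears 1 time(s)
  25: appears 3 time(s)
  31: appears 1 time(s)
  33: appears 1 time(s)
  34: appears 1 time(s)
  48: appears 1 time(s)
Step 2: The value 25 appears most frequently (3 times).
Step 3: Mode = 25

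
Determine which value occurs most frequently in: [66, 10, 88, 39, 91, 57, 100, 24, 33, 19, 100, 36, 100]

100

Step 1: Count the frequency of each value:
  10: appears 1 time(s)
  19: appears 1 time(s)
  24: appears 1 time(s)
  33: appears 1 time(s)
  36: appears 1 time(s)
  39: appears 1 time(s)
  57: appears 1 time(s)
  66: appears 1 time(s)
  88: appears 1 time(s)
  91: appears 1 time(s)
  100: appears 3 time(s)
Step 2: The value 100 appears most frequently (3 times).
Step 3: Mode = 100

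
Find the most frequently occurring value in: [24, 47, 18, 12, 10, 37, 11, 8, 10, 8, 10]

10

Step 1: Count the frequency of each value:
  8: appears 2 time(s)
  10: appears 3 time(s)
  11: appears 1 time(s)
  12: appears 1 time(s)
  18: appears 1 time(s)
  24: appears 1 time(s)
  37: appears 1 time(s)
  47: appears 1 time(s)
Step 2: The value 10 appears most frequently (3 times).
Step 3: Mode = 10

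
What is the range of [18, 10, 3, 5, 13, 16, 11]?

15

Step 1: Identify the maximum value: max = 18
Step 2: Identify the minimum value: min = 3
Step 3: Range = max - min = 18 - 3 = 15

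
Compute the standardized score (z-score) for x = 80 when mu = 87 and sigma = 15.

-0.4667

Step 1: Recall the z-score formula: z = (x - mu) / sigma
Step 2: Substitute values: z = (80 - 87) / 15
Step 3: z = -7 / 15 = -0.4667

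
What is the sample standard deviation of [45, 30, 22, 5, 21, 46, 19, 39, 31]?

13.4071

Step 1: Compute the mean: 28.6667
Step 2: Sum of squared deviations from the mean: 1438
Step 3: Sample variance = 1438 / 8 = 179.75
Step 4: Standard deviation = sqrt(179.75) = 13.4071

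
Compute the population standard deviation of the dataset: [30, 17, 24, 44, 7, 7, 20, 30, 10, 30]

11.4145

Step 1: Compute the mean: 21.9
Step 2: Sum of squared deviations from the mean: 1302.9
Step 3: Population variance = 1302.9 / 10 = 130.29
Step 4: Standard deviation = sqrt(130.29) = 11.4145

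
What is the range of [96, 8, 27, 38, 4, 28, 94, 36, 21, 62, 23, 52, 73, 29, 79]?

92

Step 1: Identify the maximum value: max = 96
Step 2: Identify the minimum value: min = 4
Step 3: Range = max - min = 96 - 4 = 92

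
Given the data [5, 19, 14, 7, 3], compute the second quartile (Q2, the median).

7

Step 1: Sort the data: [3, 5, 7, 14, 19]
Step 2: n = 5
Step 3: Q2 is the median. Since n is odd, it is the middle value at position 3: 7
Step 4: Q2 = 7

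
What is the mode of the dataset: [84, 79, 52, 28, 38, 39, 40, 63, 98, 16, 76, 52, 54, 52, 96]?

52

Step 1: Count the frequency of each value:
  16: appears 1 time(s)
  28: appears 1 time(s)
  38: appears 1 time(s)
  39: appears 1 time(s)
  40: appears 1 time(s)
  52: appears 3 time(s)
  54: appears 1 time(s)
  63: appears 1 time(s)
  76: appears 1 time(s)
  79: appears 1 time(s)
  84: appears 1 time(s)
  96: appears 1 time(s)
  98: appears 1 time(s)
Step 2: The value 52 appears most frequently (3 times).
Step 3: Mode = 52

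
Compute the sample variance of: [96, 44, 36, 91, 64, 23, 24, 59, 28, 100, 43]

843.8182

Step 1: Compute the mean: (96 + 44 + 36 + 91 + 64 + 23 + 24 + 59 + 28 + 100 + 43) / 11 = 55.2727
Step 2: Compute squared deviations from the mean:
  (96 - 55.2727)^2 = 1658.7107
  (44 - 55.2727)^2 = 127.0744
  (36 - 55.2727)^2 = 371.438
  (91 - 55.2727)^2 = 1276.438
  (64 - 55.2727)^2 = 76.1653
  (23 - 55.2727)^2 = 1041.5289
  (24 - 55.2727)^2 = 977.9835
  (59 - 55.2727)^2 = 13.8926
  (28 - 55.2727)^2 = 743.8017
  (100 - 55.2727)^2 = 2000.5289
  (43 - 55.2727)^2 = 150.6198
Step 3: Sum of squared deviations = 8438.1818
Step 4: Sample variance = 8438.1818 / 10 = 843.8182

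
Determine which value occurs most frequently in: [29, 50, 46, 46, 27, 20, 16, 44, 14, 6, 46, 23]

46

Step 1: Count the frequency of each value:
  6: appears 1 time(s)
  14: appears 1 time(s)
  16: appears 1 time(s)
  20: appears 1 time(s)
  23: appears 1 time(s)
  27: appears 1 time(s)
  29: appears 1 time(s)
  44: appears 1 time(s)
  46: appears 3 time(s)
  50: appears 1 time(s)
Step 2: The value 46 appears most frequently (3 times).
Step 3: Mode = 46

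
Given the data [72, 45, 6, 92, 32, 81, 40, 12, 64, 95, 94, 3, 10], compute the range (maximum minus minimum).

92

Step 1: Identify the maximum value: max = 95
Step 2: Identify the minimum value: min = 3
Step 3: Range = max - min = 95 - 3 = 92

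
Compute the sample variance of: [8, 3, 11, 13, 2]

23.3

Step 1: Compute the mean: (8 + 3 + 11 + 13 + 2) / 5 = 7.4
Step 2: Compute squared deviations from the mean:
  (8 - 7.4)^2 = 0.36
  (3 - 7.4)^2 = 19.36
  (11 - 7.4)^2 = 12.96
  (13 - 7.4)^2 = 31.36
  (2 - 7.4)^2 = 29.16
Step 3: Sum of squared deviations = 93.2
Step 4: Sample variance = 93.2 / 4 = 23.3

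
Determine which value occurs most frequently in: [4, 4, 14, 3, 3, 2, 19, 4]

4

Step 1: Count the frequency of each value:
  2: appears 1 time(s)
  3: appears 2 time(s)
  4: appears 3 time(s)
  14: appears 1 time(s)
  19: appears 1 time(s)
Step 2: The value 4 appears most frequently (3 times).
Step 3: Mode = 4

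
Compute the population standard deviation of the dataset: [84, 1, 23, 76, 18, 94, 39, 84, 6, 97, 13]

36.547

Step 1: Compute the mean: 48.6364
Step 2: Sum of squared deviations from the mean: 14692.5455
Step 3: Population variance = 14692.5455 / 11 = 1335.686
Step 4: Standard deviation = sqrt(1335.686) = 36.547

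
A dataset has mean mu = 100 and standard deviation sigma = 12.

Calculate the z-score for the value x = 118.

1.5

Step 1: Recall the z-score formula: z = (x - mu) / sigma
Step 2: Substitute values: z = (118 - 100) / 12
Step 3: z = 18 / 12 = 1.5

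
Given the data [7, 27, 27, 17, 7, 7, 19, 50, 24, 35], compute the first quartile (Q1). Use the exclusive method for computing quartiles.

7

Step 1: Sort the data: [7, 7, 7, 17, 19, 24, 27, 27, 35, 50]
Step 2: n = 10
Step 3: Using the exclusive quartile method:
  Q1 = 7
  Q2 (median) = 21.5
  Q3 = 29
  IQR = Q3 - Q1 = 29 - 7 = 22
Step 4: Q1 = 7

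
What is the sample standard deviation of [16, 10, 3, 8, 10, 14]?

4.5789

Step 1: Compute the mean: 10.1667
Step 2: Sum of squared deviations from the mean: 104.8333
Step 3: Sample variance = 104.8333 / 5 = 20.9667
Step 4: Standard deviation = sqrt(20.9667) = 4.5789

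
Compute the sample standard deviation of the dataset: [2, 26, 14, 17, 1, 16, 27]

10.291

Step 1: Compute the mean: 14.7143
Step 2: Sum of squared deviations from the mean: 635.4286
Step 3: Sample variance = 635.4286 / 6 = 105.9048
Step 4: Standard deviation = sqrt(105.9048) = 10.291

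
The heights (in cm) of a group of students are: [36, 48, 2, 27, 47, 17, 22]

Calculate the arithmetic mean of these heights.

28.4286

Step 1: Sum all values: 36 + 48 + 2 + 27 + 47 + 17 + 22 = 199
Step 2: Count the number of values: n = 7
Step 3: Mean = sum / n = 199 / 7 = 28.4286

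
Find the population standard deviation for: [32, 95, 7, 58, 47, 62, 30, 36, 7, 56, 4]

26.6095

Step 1: Compute the mean: 39.4545
Step 2: Sum of squared deviations from the mean: 7788.7273
Step 3: Population variance = 7788.7273 / 11 = 708.0661
Step 4: Standard deviation = sqrt(708.0661) = 26.6095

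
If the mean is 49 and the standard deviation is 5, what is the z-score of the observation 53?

0.8

Step 1: Recall the z-score formula: z = (x - mu) / sigma
Step 2: Substitute values: z = (53 - 49) / 5
Step 3: z = 4 / 5 = 0.8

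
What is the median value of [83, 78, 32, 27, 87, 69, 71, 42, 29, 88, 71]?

71

Step 1: Sort the data in ascending order: [27, 29, 32, 42, 69, 71, 71, 78, 83, 87, 88]
Step 2: The number of values is n = 11.
Step 3: Since n is odd, the median is the middle value at position 6: 71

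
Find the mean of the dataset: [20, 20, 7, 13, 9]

13.8

Step 1: Sum all values: 20 + 20 + 7 + 13 + 9 = 69
Step 2: Count the number of values: n = 5
Step 3: Mean = sum / n = 69 / 5 = 13.8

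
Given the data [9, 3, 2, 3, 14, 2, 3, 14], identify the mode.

3

Step 1: Count the frequency of each value:
  2: appears 2 time(s)
  3: appears 3 time(s)
  9: appears 1 time(s)
  14: appears 2 time(s)
Step 2: The value 3 appears most frequently (3 times).
Step 3: Mode = 3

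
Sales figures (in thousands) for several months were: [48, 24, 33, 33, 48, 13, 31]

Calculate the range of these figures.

35

Step 1: Identify the maximum value: max = 48
Step 2: Identify the minimum value: min = 13
Step 3: Range = max - min = 48 - 13 = 35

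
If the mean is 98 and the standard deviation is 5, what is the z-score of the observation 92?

-1.2

Step 1: Recall the z-score formula: z = (x - mu) / sigma
Step 2: Substitute values: z = (92 - 98) / 5
Step 3: z = -6 / 5 = -1.2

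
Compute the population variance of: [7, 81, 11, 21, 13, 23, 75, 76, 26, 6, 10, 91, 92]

1158.2249

Step 1: Compute the mean: (7 + 81 + 11 + 21 + 13 + 23 + 75 + 76 + 26 + 6 + 10 + 91 + 92) / 13 = 40.9231
Step 2: Compute squared deviations from the mean:
  (7 - 40.9231)^2 = 1150.7751
  (81 - 40.9231)^2 = 1606.1598
  (11 - 40.9231)^2 = 895.3905
  (21 - 40.9231)^2 = 396.929
  (13 - 40.9231)^2 = 779.6982
  (23 - 40.9231)^2 = 321.2367
  (75 - 40.9231)^2 = 1161.2367
  (76 - 40.9231)^2 = 1230.3905
  (26 - 40.9231)^2 = 222.6982
  (6 - 40.9231)^2 = 1219.6213
  (10 - 40.9231)^2 = 956.2367
  (91 - 40.9231)^2 = 2507.6982
  (92 - 40.9231)^2 = 2608.8521
Step 3: Sum of squared deviations = 15056.9231
Step 4: Population variance = 15056.9231 / 13 = 1158.2249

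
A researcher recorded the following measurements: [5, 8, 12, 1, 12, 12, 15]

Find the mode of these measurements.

12

Step 1: Count the frequency of each value:
  1: appears 1 time(s)
  5: appears 1 time(s)
  8: appears 1 time(s)
  12: appears 3 time(s)
  15: appears 1 time(s)
Step 2: The value 12 appears most frequently (3 times).
Step 3: Mode = 12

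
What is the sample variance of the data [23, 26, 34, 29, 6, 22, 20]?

77.4762

Step 1: Compute the mean: (23 + 26 + 34 + 29 + 6 + 22 + 20) / 7 = 22.8571
Step 2: Compute squared deviations from the mean:
  (23 - 22.8571)^2 = 0.0204
  (26 - 22.8571)^2 = 9.8776
  (34 - 22.8571)^2 = 124.1633
  (29 - 22.8571)^2 = 37.7347
  (6 - 22.8571)^2 = 284.1633
  (22 - 22.8571)^2 = 0.7347
  (20 - 22.8571)^2 = 8.1633
Step 3: Sum of squared deviations = 464.8571
Step 4: Sample variance = 464.8571 / 6 = 77.4762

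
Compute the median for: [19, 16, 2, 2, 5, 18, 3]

5

Step 1: Sort the data in ascending order: [2, 2, 3, 5, 16, 18, 19]
Step 2: The number of values is n = 7.
Step 3: Since n is odd, the median is the middle value at position 4: 5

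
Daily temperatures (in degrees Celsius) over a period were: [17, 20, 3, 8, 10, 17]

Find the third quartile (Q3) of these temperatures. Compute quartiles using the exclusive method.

17.75

Step 1: Sort the data: [3, 8, 10, 17, 17, 20]
Step 2: n = 6
Step 3: Using the exclusive quartile method:
  Q1 = 6.75
  Q2 (median) = 13.5
  Q3 = 17.75
  IQR = Q3 - Q1 = 17.75 - 6.75 = 11
Step 4: Q3 = 17.75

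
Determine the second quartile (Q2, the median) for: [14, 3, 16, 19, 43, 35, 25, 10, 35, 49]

22

Step 1: Sort the data: [3, 10, 14, 16, 19, 25, 35, 35, 43, 49]
Step 2: n = 10
Step 3: Q2 is the median. Since n is even, it is the average of the values at positions 5 and 6:
  Q2 = (19 + 25) / 2 = 22
Step 4: Q2 = 22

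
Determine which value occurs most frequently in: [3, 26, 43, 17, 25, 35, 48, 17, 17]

17

Step 1: Count the frequency of each value:
  3: appears 1 time(s)
  17: appears 3 time(s)
  25: appears 1 time(s)
  26: appears 1 time(s)
  35: appears 1 time(s)
  43: appears 1 time(s)
  48: appears 1 time(s)
Step 2: The value 17 appears most frequently (3 times).
Step 3: Mode = 17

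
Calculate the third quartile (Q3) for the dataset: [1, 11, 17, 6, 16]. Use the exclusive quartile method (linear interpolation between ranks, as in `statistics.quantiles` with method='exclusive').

16.5

Step 1: Sort the data: [1, 6, 11, 16, 17]
Step 2: n = 5
Step 3: Using the exclusive quartile method:
  Q1 = 3.5
  Q2 (median) = 11
  Q3 = 16.5
  IQR = Q3 - Q1 = 16.5 - 3.5 = 13
Step 4: Q3 = 16.5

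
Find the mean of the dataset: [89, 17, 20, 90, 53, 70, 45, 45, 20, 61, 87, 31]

52.3333

Step 1: Sum all values: 89 + 17 + 20 + 90 + 53 + 70 + 45 + 45 + 20 + 61 + 87 + 31 = 628
Step 2: Count the number of values: n = 12
Step 3: Mean = sum / n = 628 / 12 = 52.3333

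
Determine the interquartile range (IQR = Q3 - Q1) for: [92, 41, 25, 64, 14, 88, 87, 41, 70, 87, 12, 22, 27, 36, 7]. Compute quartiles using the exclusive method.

65

Step 1: Sort the data: [7, 12, 14, 22, 25, 27, 36, 41, 41, 64, 70, 87, 87, 88, 92]
Step 2: n = 15
Step 3: Using the exclusive quartile method:
  Q1 = 22
  Q2 (median) = 41
  Q3 = 87
  IQR = Q3 - Q1 = 87 - 22 = 65
Step 4: IQR = 65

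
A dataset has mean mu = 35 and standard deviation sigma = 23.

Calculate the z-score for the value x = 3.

-1.3913

Step 1: Recall the z-score formula: z = (x - mu) / sigma
Step 2: Substitute values: z = (3 - 35) / 23
Step 3: z = -32 / 23 = -1.3913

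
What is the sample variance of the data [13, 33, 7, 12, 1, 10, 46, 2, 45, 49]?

371.7333

Step 1: Compute the mean: (13 + 33 + 7 + 12 + 1 + 10 + 46 + 2 + 45 + 49) / 10 = 21.8
Step 2: Compute squared deviations from the mean:
  (13 - 21.8)^2 = 77.44
  (33 - 21.8)^2 = 125.44
  (7 - 21.8)^2 = 219.04
  (12 - 21.8)^2 = 96.04
  (1 - 21.8)^2 = 432.64
  (10 - 21.8)^2 = 139.24
  (46 - 21.8)^2 = 585.64
  (2 - 21.8)^2 = 392.04
  (45 - 21.8)^2 = 538.24
  (49 - 21.8)^2 = 739.84
Step 3: Sum of squared deviations = 3345.6
Step 4: Sample variance = 3345.6 / 9 = 371.7333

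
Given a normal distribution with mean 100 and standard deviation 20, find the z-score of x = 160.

3

Step 1: Recall the z-score formula: z = (x - mu) / sigma
Step 2: Substitute values: z = (160 - 100) / 20
Step 3: z = 60 / 20 = 3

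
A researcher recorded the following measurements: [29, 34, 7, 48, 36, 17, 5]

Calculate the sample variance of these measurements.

255.8095

Step 1: Compute the mean: (29 + 34 + 7 + 48 + 36 + 17 + 5) / 7 = 25.1429
Step 2: Compute squared deviations from the mean:
  (29 - 25.1429)^2 = 14.8776
  (34 - 25.1429)^2 = 78.449
  (7 - 25.1429)^2 = 329.1633
  (48 - 25.1429)^2 = 522.449
  (36 - 25.1429)^2 = 117.8776
  (17 - 25.1429)^2 = 66.3061
  (5 - 25.1429)^2 = 405.7347
Step 3: Sum of squared deviations = 1534.8571
Step 4: Sample variance = 1534.8571 / 6 = 255.8095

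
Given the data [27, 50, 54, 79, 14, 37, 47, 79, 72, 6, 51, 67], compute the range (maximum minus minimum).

73

Step 1: Identify the maximum value: max = 79
Step 2: Identify the minimum value: min = 6
Step 3: Range = max - min = 79 - 6 = 73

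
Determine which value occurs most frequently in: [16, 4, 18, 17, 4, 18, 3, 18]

18

Step 1: Count the frequency of each value:
  3: appears 1 time(s)
  4: appears 2 time(s)
  16: appears 1 time(s)
  17: appears 1 time(s)
  18: appears 3 time(s)
Step 2: The value 18 appears most frequently (3 times).
Step 3: Mode = 18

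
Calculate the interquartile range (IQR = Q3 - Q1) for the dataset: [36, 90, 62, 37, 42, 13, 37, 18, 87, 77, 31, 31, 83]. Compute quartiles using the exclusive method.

49

Step 1: Sort the data: [13, 18, 31, 31, 36, 37, 37, 42, 62, 77, 83, 87, 90]
Step 2: n = 13
Step 3: Using the exclusive quartile method:
  Q1 = 31
  Q2 (median) = 37
  Q3 = 80
  IQR = Q3 - Q1 = 80 - 31 = 49
Step 4: IQR = 49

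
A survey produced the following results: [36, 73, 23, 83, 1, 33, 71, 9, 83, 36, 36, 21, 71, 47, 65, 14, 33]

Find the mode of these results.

36

Step 1: Count the frequency of each value:
  1: appears 1 time(s)
  9: appears 1 time(s)
  14: appears 1 time(s)
  21: appears 1 time(s)
  23: appears 1 time(s)
  33: appears 2 time(s)
  36: appears 3 time(s)
  47: appears 1 time(s)
  65: appears 1 time(s)
  71: appears 2 time(s)
  73: appears 1 time(s)
  83: appears 2 time(s)
Step 2: The value 36 appears most frequently (3 times).
Step 3: Mode = 36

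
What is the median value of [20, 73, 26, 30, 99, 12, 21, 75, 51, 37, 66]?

37

Step 1: Sort the data in ascending order: [12, 20, 21, 26, 30, 37, 51, 66, 73, 75, 99]
Step 2: The number of values is n = 11.
Step 3: Since n is odd, the median is the middle value at position 6: 37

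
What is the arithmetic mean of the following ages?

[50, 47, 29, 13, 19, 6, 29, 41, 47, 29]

31

Step 1: Sum all values: 50 + 47 + 29 + 13 + 19 + 6 + 29 + 41 + 47 + 29 = 310
Step 2: Count the number of values: n = 10
Step 3: Mean = sum / n = 310 / 10 = 31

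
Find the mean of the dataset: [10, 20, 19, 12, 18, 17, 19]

16.4286

Step 1: Sum all values: 10 + 20 + 19 + 12 + 18 + 17 + 19 = 115
Step 2: Count the number of values: n = 7
Step 3: Mean = sum / n = 115 / 7 = 16.4286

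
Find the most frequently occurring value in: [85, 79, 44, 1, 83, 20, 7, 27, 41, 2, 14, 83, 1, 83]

83

Step 1: Count the frequency of each value:
  1: appears 2 time(s)
  2: appears 1 time(s)
  7: appears 1 time(s)
  14: appears 1 time(s)
  20: appears 1 time(s)
  27: appears 1 time(s)
  41: appears 1 time(s)
  44: appears 1 time(s)
  79: appears 1 time(s)
  83: appears 3 time(s)
  85: appears 1 time(s)
Step 2: The value 83 appears most frequently (3 times).
Step 3: Mode = 83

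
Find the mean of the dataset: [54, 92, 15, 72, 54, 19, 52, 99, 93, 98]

64.8

Step 1: Sum all values: 54 + 92 + 15 + 72 + 54 + 19 + 52 + 99 + 93 + 98 = 648
Step 2: Count the number of values: n = 10
Step 3: Mean = sum / n = 648 / 10 = 64.8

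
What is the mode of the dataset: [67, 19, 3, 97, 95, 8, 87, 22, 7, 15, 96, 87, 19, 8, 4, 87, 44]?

87

Step 1: Count the frequency of each value:
  3: appears 1 time(s)
  4: appears 1 time(s)
  7: appears 1 time(s)
  8: appears 2 time(s)
  15: appears 1 time(s)
  19: appears 2 time(s)
  22: appears 1 time(s)
  44: appears 1 time(s)
  67: appears 1 time(s)
  87: appears 3 time(s)
  95: appears 1 time(s)
  96: appears 1 time(s)
  97: appears 1 time(s)
Step 2: The value 87 appears most frequently (3 times).
Step 3: Mode = 87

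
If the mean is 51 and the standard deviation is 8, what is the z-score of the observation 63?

1.5

Step 1: Recall the z-score formula: z = (x - mu) / sigma
Step 2: Substitute values: z = (63 - 51) / 8
Step 3: z = 12 / 8 = 1.5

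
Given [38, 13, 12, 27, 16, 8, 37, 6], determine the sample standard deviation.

12.7048

Step 1: Compute the mean: 19.625
Step 2: Sum of squared deviations from the mean: 1129.875
Step 3: Sample variance = 1129.875 / 7 = 161.4107
Step 4: Standard deviation = sqrt(161.4107) = 12.7048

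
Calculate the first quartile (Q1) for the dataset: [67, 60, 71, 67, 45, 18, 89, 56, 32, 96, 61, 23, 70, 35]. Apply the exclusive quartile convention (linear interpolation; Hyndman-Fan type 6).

34.25

Step 1: Sort the data: [18, 23, 32, 35, 45, 56, 60, 61, 67, 67, 70, 71, 89, 96]
Step 2: n = 14
Step 3: Using the exclusive quartile method:
  Q1 = 34.25
  Q2 (median) = 60.5
  Q3 = 70.25
  IQR = Q3 - Q1 = 70.25 - 34.25 = 36
Step 4: Q1 = 34.25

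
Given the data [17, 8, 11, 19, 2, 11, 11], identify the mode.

11

Step 1: Count the frequency of each value:
  2: appears 1 time(s)
  8: appears 1 time(s)
  11: appears 3 time(s)
  17: appears 1 time(s)
  19: appears 1 time(s)
Step 2: The value 11 appears most frequently (3 times).
Step 3: Mode = 11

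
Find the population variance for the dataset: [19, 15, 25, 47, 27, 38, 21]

109.6735

Step 1: Compute the mean: (19 + 15 + 25 + 47 + 27 + 38 + 21) / 7 = 27.4286
Step 2: Compute squared deviations from the mean:
  (19 - 27.4286)^2 = 71.0408
  (15 - 27.4286)^2 = 154.4694
  (25 - 27.4286)^2 = 5.898
  (47 - 27.4286)^2 = 383.0408
  (27 - 27.4286)^2 = 0.1837
  (38 - 27.4286)^2 = 111.7551
  (21 - 27.4286)^2 = 41.3265
Step 3: Sum of squared deviations = 767.7143
Step 4: Population variance = 767.7143 / 7 = 109.6735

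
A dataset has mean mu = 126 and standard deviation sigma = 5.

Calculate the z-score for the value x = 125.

-0.2

Step 1: Recall the z-score formula: z = (x - mu) / sigma
Step 2: Substitute values: z = (125 - 126) / 5
Step 3: z = -1 / 5 = -0.2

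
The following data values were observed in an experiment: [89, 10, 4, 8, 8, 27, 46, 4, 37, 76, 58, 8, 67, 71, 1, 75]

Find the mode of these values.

8

Step 1: Count the frequency of each value:
  1: appears 1 time(s)
  4: appears 2 time(s)
  8: appears 3 time(s)
  10: appears 1 time(s)
  27: appears 1 time(s)
  37: appears 1 time(s)
  46: appears 1 time(s)
  58: appears 1 time(s)
  67: appears 1 time(s)
  71: appears 1 time(s)
  75: appears 1 time(s)
  76: appears 1 time(s)
  89: appears 1 time(s)
Step 2: The value 8 appears most frequently (3 times).
Step 3: Mode = 8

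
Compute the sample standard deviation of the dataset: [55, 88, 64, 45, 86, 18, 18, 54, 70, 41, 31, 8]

26.3122

Step 1: Compute the mean: 48.1667
Step 2: Sum of squared deviations from the mean: 7615.6667
Step 3: Sample variance = 7615.6667 / 11 = 692.3333
Step 4: Standard deviation = sqrt(692.3333) = 26.3122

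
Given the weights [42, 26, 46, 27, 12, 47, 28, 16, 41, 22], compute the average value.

30.7

Step 1: Sum all values: 42 + 26 + 46 + 27 + 12 + 47 + 28 + 16 + 41 + 22 = 307
Step 2: Count the number of values: n = 10
Step 3: Mean = sum / n = 307 / 10 = 30.7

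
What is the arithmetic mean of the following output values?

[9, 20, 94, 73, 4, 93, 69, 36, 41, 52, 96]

53.3636

Step 1: Sum all values: 9 + 20 + 94 + 73 + 4 + 93 + 69 + 36 + 41 + 52 + 96 = 587
Step 2: Count the number of values: n = 11
Step 3: Mean = sum / n = 587 / 11 = 53.3636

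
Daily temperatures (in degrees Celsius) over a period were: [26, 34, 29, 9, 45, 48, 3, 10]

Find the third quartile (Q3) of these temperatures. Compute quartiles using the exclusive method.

42.25

Step 1: Sort the data: [3, 9, 10, 26, 29, 34, 45, 48]
Step 2: n = 8
Step 3: Using the exclusive quartile method:
  Q1 = 9.25
  Q2 (median) = 27.5
  Q3 = 42.25
  IQR = Q3 - Q1 = 42.25 - 9.25 = 33
Step 4: Q3 = 42.25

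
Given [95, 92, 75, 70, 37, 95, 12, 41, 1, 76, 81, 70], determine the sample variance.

1019.9015

Step 1: Compute the mean: (95 + 92 + 75 + 70 + 37 + 95 + 12 + 41 + 1 + 76 + 81 + 70) / 12 = 62.0833
Step 2: Compute squared deviations from the mean:
  (95 - 62.0833)^2 = 1083.5069
  (92 - 62.0833)^2 = 895.0069
  (75 - 62.0833)^2 = 166.8403
  (70 - 62.0833)^2 = 62.6736
  (37 - 62.0833)^2 = 629.1736
  (95 - 62.0833)^2 = 1083.5069
  (12 - 62.0833)^2 = 2508.3403
  (41 - 62.0833)^2 = 444.5069
  (1 - 62.0833)^2 = 3731.1736
  (76 - 62.0833)^2 = 193.6736
  (81 - 62.0833)^2 = 357.8403
  (70 - 62.0833)^2 = 62.6736
Step 3: Sum of squared deviations = 11218.9167
Step 4: Sample variance = 11218.9167 / 11 = 1019.9015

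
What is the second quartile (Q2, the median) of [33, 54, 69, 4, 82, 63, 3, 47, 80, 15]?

50.5

Step 1: Sort the data: [3, 4, 15, 33, 47, 54, 63, 69, 80, 82]
Step 2: n = 10
Step 3: Q2 is the median. Since n is even, it is the average of the values at positions 5 and 6:
  Q2 = (47 + 54) / 2 = 50.5
Step 4: Q2 = 50.5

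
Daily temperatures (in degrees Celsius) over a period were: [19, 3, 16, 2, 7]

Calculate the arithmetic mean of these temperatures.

9.4

Step 1: Sum all values: 19 + 3 + 16 + 2 + 7 = 47
Step 2: Count the number of values: n = 5
Step 3: Mean = sum / n = 47 / 5 = 9.4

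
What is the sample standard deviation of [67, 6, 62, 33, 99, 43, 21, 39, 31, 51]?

26.2501

Step 1: Compute the mean: 45.2
Step 2: Sum of squared deviations from the mean: 6201.6
Step 3: Sample variance = 6201.6 / 9 = 689.0667
Step 4: Standard deviation = sqrt(689.0667) = 26.2501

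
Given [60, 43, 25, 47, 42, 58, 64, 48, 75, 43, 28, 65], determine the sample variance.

226.697

Step 1: Compute the mean: (60 + 43 + 25 + 47 + 42 + 58 + 64 + 48 + 75 + 43 + 28 + 65) / 12 = 49.8333
Step 2: Compute squared deviations from the mean:
  (60 - 49.8333)^2 = 103.3611
  (43 - 49.8333)^2 = 46.6944
  (25 - 49.8333)^2 = 616.6944
  (47 - 49.8333)^2 = 8.0278
  (42 - 49.8333)^2 = 61.3611
  (58 - 49.8333)^2 = 66.6944
  (64 - 49.8333)^2 = 200.6944
  (48 - 49.8333)^2 = 3.3611
  (75 - 49.8333)^2 = 633.3611
  (43 - 49.8333)^2 = 46.6944
  (28 - 49.8333)^2 = 476.6944
  (65 - 49.8333)^2 = 230.0278
Step 3: Sum of squared deviations = 2493.6667
Step 4: Sample variance = 2493.6667 / 11 = 226.697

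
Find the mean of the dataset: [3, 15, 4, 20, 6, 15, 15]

11.1429

Step 1: Sum all values: 3 + 15 + 4 + 20 + 6 + 15 + 15 = 78
Step 2: Count the number of values: n = 7
Step 3: Mean = sum / n = 78 / 7 = 11.1429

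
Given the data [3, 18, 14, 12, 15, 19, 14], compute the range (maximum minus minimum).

16

Step 1: Identify the maximum value: max = 19
Step 2: Identify the minimum value: min = 3
Step 3: Range = max - min = 19 - 3 = 16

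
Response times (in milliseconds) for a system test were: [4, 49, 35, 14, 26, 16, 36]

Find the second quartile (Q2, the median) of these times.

26

Step 1: Sort the data: [4, 14, 16, 26, 35, 36, 49]
Step 2: n = 7
Step 3: Q2 is the median. Since n is odd, it is the middle value at position 4: 26
Step 4: Q2 = 26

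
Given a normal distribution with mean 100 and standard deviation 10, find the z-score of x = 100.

0

Step 1: Recall the z-score formula: z = (x - mu) / sigma
Step 2: Substitute values: z = (100 - 100) / 10
Step 3: z = 0 / 10 = 0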